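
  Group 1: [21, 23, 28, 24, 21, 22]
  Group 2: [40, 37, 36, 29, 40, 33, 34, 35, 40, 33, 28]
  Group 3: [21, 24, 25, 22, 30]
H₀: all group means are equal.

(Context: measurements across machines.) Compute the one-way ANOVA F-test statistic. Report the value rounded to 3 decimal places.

test statistic = 25.884

Group means [23.17, 35.00, 24.40], grand mean 29.364
SSB = Σnᵢ(x̄ᵢ−x̄)² = 703.058; SSW = ΣΣ(x−x̄ᵢ)² = 258.033
MSB = 703.058/2 = 351.5288; MSW = 258.033/19 = 13.5807
F = MSB/MSW = 25.8844
df = (2, 19)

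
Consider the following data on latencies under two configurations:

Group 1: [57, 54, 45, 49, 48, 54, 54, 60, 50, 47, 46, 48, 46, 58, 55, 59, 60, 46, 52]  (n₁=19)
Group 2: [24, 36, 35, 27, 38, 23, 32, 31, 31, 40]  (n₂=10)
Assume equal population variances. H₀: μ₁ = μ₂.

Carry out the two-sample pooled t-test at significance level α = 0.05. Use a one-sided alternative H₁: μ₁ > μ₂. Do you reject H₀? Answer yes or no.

x̄₁=52.000, s₁=5.196, n₁=19
x̄₂=31.700, s₂=5.736, n₂=10
s_p² = [18·5.196² + 9·5.736²]/27 = 28.9667
SE = √(s_p²·(1/19+1/10)) = 2.1027
t = (52.000−31.700)/2.1027 = 9.6544
df = 27
p-value (one-sided, H₁ greater) = 0.00000
At α=0.05: p < α → reject H₀

reject H₀: yes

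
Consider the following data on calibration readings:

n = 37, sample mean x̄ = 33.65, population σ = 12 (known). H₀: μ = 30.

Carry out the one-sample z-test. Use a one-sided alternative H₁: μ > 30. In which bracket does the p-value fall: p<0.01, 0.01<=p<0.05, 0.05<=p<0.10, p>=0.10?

SE = σ/√n = 12/√37 = 1.9728
z = (x̄−μ₀)/SE = (33.65−30)/1.9728 = 1.8502
p-value (one-sided, H₁ greater) = 0.03214
→ bracket: 0.01<=p<0.05

p-value bracket: 0.01<=p<0.05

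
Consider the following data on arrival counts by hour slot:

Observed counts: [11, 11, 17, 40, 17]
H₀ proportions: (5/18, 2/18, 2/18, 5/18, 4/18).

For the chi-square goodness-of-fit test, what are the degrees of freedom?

degrees of freedom = 4

df = k − 1 = 5 − 1 = 4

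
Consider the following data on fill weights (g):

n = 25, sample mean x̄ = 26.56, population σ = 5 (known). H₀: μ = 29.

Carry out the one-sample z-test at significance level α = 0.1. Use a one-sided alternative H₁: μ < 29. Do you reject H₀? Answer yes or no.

SE = σ/√n = 5/√25 = 1.0000
z = (x̄−μ₀)/SE = (26.56−29)/1.0000 = -2.4400
p-value (one-sided, H₁ less) = 0.00734
At α=0.1: p < α → reject H₀

reject H₀: yes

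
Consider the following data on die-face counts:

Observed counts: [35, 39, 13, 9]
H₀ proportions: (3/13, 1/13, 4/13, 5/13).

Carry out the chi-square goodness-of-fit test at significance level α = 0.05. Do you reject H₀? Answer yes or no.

n = 96; E_i = n·p_i = [22.15, 7.38, 29.54, 36.92]
χ² = (35−22.15)²/22.15 + (39−7.38)²/7.38 + (13−29.54)²/29.54 + (9−36.92)²/36.92 = 173.1790
df = 3
p-value (upper-tail) = 0.00000
At α=0.05: p < α → reject H₀

reject H₀: yes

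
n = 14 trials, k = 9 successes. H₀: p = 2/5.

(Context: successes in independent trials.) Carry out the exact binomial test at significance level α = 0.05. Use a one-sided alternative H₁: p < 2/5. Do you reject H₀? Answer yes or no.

Exact binomial: n=14, k=9, p₀=2/5=0.4000
P(X≤9) from Σ C(n,i)·p₀^i·(1−p₀)^(n−i)
p-value (one-sided, H₁ less) = 0.98249
At α=0.05: p ≥ α → fail to reject H₀

reject H₀: no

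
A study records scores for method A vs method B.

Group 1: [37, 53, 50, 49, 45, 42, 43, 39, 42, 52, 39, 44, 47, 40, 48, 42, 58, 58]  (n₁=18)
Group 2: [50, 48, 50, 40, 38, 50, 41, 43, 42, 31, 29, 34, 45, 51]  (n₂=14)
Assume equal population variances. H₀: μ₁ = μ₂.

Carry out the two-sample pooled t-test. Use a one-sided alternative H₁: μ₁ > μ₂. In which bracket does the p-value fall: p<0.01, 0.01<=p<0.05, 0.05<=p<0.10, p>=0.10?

p-value bracket: 0.05<=p<0.10

x̄₁=46.000, s₁=6.325, n₁=18
x̄₂=42.286, s₂=7.300, n₂=14
s_p² = [17·6.325² + 13·7.300²]/30 = 45.7619
SE = √(s_p²·(1/18+1/14)) = 2.4106
t = (46.000−42.286)/2.4106 = 1.5408
df = 30
p-value (one-sided, H₁ greater) = 0.06692
→ bracket: 0.05<=p<0.10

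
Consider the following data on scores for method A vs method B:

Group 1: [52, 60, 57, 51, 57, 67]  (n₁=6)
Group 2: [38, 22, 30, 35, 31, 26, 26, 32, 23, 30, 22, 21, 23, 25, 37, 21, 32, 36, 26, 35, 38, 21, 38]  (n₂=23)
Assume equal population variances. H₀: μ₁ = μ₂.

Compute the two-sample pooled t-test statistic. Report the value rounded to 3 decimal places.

test statistic = 10.010

x̄₁=57.333, s₁=5.820, n₁=6
x̄₂=29.043, s₂=6.241, n₂=23
s_p² = [5·5.820² + 22·6.241²]/27 = 38.0107
SE = √(s_p²·(1/6+1/23)) = 2.8263
t = (57.333−29.043)/2.8263 = 10.0096
df = 27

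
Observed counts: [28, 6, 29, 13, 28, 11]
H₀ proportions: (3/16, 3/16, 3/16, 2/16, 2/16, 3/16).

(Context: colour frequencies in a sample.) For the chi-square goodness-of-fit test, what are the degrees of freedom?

degrees of freedom = 5

df = k − 1 = 6 − 1 = 5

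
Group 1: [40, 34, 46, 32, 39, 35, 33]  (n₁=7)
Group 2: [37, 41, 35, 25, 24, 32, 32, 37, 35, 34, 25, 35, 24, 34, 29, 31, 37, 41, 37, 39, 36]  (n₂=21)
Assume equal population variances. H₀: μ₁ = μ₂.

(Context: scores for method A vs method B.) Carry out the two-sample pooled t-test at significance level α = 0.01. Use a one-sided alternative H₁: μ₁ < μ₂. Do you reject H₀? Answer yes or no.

x̄₁=37.000, s₁=4.967, n₁=7
x̄₂=33.333, s₂=5.295, n₂=21
s_p² = [6·4.967² + 20·5.295²]/26 = 27.2564
SE = √(s_p²·(1/7+1/21)) = 2.2785
t = (37.000−33.333)/2.2785 = 1.6092
df = 26
p-value (one-sided, H₁ less) = 0.94018
At α=0.01: p ≥ α → fail to reject H₀

reject H₀: no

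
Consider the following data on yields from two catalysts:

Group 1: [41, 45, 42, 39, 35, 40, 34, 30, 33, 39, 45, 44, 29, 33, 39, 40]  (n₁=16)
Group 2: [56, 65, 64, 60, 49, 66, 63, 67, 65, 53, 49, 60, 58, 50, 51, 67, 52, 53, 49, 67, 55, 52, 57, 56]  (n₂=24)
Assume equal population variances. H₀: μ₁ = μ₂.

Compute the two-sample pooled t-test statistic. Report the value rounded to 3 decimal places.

x̄₁=38.000, s₁=5.099, n₁=16
x̄₂=57.667, s₂=6.485, n₂=24
s_p² = [15·5.099² + 23·6.485²]/38 = 35.7193
SE = √(s_p²·(1/16+1/24)) = 1.9289
t = (38.000−57.667)/1.9289 = -10.1956
df = 38

test statistic = -10.196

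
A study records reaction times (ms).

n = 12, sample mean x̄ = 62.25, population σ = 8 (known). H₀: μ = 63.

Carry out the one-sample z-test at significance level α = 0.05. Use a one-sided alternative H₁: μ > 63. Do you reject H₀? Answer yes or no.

SE = σ/√n = 8/√12 = 2.3094
z = (x̄−μ₀)/SE = (62.25−63)/2.3094 = -0.3248
p-value (one-sided, H₁ greater) = 0.62732
At α=0.05: p ≥ α → fail to reject H₀

reject H₀: no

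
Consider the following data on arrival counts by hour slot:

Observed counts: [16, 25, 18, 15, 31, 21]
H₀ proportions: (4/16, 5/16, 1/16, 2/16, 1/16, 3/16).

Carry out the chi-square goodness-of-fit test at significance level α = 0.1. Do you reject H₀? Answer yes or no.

n = 126; E_i = n·p_i = [31.50, 39.38, 7.88, 15.75, 7.88, 23.62]
χ² = (16−31.50)²/31.50 + (25−39.38)²/39.38 + (18−7.88)²/7.88 + (15−15.75)²/15.75 + (31−7.88)²/7.88 + (21−23.62)²/23.62 = 94.1270
df = 5
p-value (upper-tail) = 0.00000
At α=0.1: p < α → reject H₀

reject H₀: yes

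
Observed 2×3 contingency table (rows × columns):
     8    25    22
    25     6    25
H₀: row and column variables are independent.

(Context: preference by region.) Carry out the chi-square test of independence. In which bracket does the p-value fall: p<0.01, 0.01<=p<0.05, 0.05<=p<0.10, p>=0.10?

p-value bracket: p<0.01

Row totals [55, 56], col totals [33, 31, 47], n=111
χ² = (8−16.35)²/16.35 + (25−15.36)²/15.36 + (22−23.29)²/23.29 + (25−16.65)²/16.65 + (6−15.64)²/15.64 + (25−23.71)²/23.71 = 20.5869
df = 2
p-value (upper-tail) = 0.00003
→ bracket: p<0.01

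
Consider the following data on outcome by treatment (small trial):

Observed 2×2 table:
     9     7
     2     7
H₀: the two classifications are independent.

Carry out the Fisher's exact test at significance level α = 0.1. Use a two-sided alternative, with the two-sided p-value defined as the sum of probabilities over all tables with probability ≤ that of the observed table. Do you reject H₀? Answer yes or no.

reject H₀: no

Margins: r₁=16, r₂=9, c₁=11, c₂=14, n=25
p_obs = C(16,9)·C(9,2)/C(25,11); sum pmf over tables with pmf ≤ p_obs
p-value (two-sided) = 0.20772
At α=0.1: p ≥ α → fail to reject H₀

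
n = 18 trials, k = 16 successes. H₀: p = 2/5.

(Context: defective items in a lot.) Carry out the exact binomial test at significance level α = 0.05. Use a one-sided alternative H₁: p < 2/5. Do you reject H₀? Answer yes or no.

reject H₀: no

Exact binomial: n=18, k=16, p₀=2/5=0.4000
P(X≤16) from Σ C(n,i)·p₀^i·(1−p₀)^(n−i)
p-value (one-sided, H₁ less) = 1.00000
At α=0.05: p ≥ α → fail to reject H₀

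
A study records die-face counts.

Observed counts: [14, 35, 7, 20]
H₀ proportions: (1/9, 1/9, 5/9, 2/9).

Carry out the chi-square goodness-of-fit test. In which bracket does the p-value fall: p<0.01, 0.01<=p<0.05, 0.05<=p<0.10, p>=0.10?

p-value bracket: p<0.01

n = 76; E_i = n·p_i = [8.44, 8.44, 42.22, 16.89]
χ² = (14−8.44)²/8.44 + (35−8.44)²/8.44 + (7−42.22)²/42.22 + (20−16.89)²/16.89 = 117.1211
df = 3
p-value (upper-tail) = 0.00000
→ bracket: p<0.01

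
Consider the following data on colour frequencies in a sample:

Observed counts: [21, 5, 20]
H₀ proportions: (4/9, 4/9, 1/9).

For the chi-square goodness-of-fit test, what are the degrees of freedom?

degrees of freedom = 2

df = k − 1 = 3 − 1 = 2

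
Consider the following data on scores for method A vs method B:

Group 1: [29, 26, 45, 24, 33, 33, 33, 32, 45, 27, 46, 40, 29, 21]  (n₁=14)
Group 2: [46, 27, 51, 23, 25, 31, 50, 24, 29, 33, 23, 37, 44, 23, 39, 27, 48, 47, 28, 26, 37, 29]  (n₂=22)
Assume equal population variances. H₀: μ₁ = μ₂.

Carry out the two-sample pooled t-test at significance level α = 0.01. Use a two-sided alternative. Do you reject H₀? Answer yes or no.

reject H₀: no

x̄₁=33.071, s₁=8.081, n₁=14
x̄₂=33.955, s₂=9.756, n₂=22
s_p² = [13·8.081² + 21·9.756²]/34 = 83.7613
SE = √(s_p²·(1/14+1/22)) = 3.1289
t = (33.071−33.955)/3.1289 = -0.2822
df = 34
p-value (two-sided) = 0.77947
At α=0.01: p ≥ α → fail to reject H₀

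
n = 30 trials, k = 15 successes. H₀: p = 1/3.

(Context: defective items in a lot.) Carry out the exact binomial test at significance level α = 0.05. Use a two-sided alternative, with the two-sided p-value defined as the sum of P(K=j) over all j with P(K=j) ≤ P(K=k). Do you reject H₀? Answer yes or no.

reject H₀: no

Exact binomial: n=30, k=15, p₀=1/3=0.3333
P(X=j) = C(n,j)·p₀^j·(1−p₀)^(n−j); p = Σ P(X=j) over j with P(X=j) ≤ P(X=15)
p-value (two-sided) = 0.07894
At α=0.05: p ≥ α → fail to reject H₀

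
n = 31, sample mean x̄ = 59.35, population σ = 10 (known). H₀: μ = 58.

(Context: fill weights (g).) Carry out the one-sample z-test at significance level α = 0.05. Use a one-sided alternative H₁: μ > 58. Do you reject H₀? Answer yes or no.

SE = σ/√n = 10/√31 = 1.7961
z = (x̄−μ₀)/SE = (59.35−58)/1.7961 = 0.7516
p-value (one-sided, H₁ greater) = 0.22613
At α=0.05: p ≥ α → fail to reject H₀

reject H₀: no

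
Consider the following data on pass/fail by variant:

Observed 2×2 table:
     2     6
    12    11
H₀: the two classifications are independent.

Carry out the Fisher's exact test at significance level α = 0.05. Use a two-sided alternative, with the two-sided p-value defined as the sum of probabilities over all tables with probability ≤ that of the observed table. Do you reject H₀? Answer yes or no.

Margins: r₁=8, r₂=23, c₁=14, c₂=17, n=31
p_obs = C(8,2)·C(23,12)/C(31,14); sum pmf over tables with pmf ≤ p_obs
p-value (two-sided) = 0.23991
At α=0.05: p ≥ α → fail to reject H₀

reject H₀: no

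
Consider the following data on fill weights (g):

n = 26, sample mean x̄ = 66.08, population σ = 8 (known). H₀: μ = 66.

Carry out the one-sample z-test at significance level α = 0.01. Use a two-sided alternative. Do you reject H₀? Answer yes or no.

SE = σ/√n = 8/√26 = 1.5689
z = (x̄−μ₀)/SE = (66.08−66)/1.5689 = 0.0510
p-value (two-sided) = 0.95933
At α=0.01: p ≥ α → fail to reject H₀

reject H₀: no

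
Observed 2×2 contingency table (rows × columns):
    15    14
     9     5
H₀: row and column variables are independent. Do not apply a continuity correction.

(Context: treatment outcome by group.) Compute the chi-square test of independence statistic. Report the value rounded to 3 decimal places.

test statistic = 0.604

Row totals [29, 14], col totals [24, 19], n=43
χ² = (15−16.19)²/16.19 + (14−12.81)²/12.81 + (9−7.81)²/7.81 + (5−6.19)²/6.19 = 0.6041
df = 1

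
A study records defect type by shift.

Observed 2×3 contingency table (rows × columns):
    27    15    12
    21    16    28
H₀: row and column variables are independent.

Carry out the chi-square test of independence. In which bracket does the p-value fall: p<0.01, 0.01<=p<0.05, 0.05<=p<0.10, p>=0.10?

p-value bracket: 0.01<=p<0.05

Row totals [54, 65], col totals [48, 31, 40], n=119
χ² = (27−21.78)²/21.78 + (15−14.07)²/14.07 + (12−18.15)²/18.15 + (21−26.22)²/26.22 + (16−16.93)²/16.93 + (28−21.85)²/21.85 = 6.2186
df = 2
p-value (upper-tail) = 0.04463
→ bracket: 0.01<=p<0.05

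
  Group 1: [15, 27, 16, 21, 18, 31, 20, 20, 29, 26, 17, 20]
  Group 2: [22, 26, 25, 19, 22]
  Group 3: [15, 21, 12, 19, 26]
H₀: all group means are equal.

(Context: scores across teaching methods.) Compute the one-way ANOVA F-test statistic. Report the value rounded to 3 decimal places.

test statistic = 1.023

Group means [21.67, 22.80, 18.60], grand mean 21.227
SSB = Σnᵢ(x̄ᵢ−x̄)² = 49.197; SSW = ΣΣ(x−x̄ᵢ)² = 456.667
MSB = 49.197/2 = 24.5985; MSW = 456.667/19 = 24.0351
F = MSB/MSW = 1.0234
df = (2, 19)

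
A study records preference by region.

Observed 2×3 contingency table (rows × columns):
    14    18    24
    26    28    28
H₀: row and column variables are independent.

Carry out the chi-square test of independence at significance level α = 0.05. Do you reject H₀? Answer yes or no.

Row totals [56, 82], col totals [40, 46, 52], n=138
χ² = (14−16.23)²/16.23 + (18−18.67)²/18.67 + (24−21.10)²/21.10 + (26−23.77)²/23.77 + (28−27.33)²/27.33 + (28−30.90)²/30.90 = 1.2266
df = 2
p-value (upper-tail) = 0.54156
At α=0.05: p ≥ α → fail to reject H₀

reject H₀: no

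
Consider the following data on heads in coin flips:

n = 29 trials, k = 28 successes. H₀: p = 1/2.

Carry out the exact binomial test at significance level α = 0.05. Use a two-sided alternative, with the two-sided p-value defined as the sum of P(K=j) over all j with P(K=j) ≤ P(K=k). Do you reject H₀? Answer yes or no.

Exact binomial: n=29, k=28, p₀=1/2=0.5000
P(X=j) = C(n,j)·p₀^j·(1−p₀)^(n−j); p = Σ P(X=j) over j with P(X=j) ≤ P(X=28)
p-value (two-sided) = 0.00000
At α=0.05: p < α → reject H₀

reject H₀: yes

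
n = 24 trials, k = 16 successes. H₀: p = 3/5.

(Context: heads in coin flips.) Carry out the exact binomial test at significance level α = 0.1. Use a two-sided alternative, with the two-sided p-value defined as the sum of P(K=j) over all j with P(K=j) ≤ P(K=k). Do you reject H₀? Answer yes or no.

Exact binomial: n=24, k=16, p₀=3/5=0.6000
P(X=j) = C(n,j)·p₀^j·(1−p₀)^(n−j); p = Σ P(X=j) over j with P(X=j) ≤ P(X=16)
p-value (two-sided) = 0.54094
At α=0.1: p ≥ α → fail to reject H₀

reject H₀: no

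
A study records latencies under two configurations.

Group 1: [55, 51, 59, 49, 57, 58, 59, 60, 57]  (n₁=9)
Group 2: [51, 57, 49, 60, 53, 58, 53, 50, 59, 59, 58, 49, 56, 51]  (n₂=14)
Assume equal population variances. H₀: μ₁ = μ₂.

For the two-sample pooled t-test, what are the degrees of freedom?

degrees of freedom = 21

df = n₁ + n₂ − 2 = 9 + 14 − 2 = 21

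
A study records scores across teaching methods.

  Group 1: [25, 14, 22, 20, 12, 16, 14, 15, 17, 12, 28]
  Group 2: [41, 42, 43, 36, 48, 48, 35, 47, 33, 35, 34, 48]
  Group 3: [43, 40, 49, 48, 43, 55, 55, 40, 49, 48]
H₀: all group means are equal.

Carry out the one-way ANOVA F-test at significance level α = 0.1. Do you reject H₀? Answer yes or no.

reject H₀: yes

Group means [17.73, 40.83, 47.00], grand mean 35.000
SSB = Σnᵢ(x̄ᵢ−x̄)² = 5130.152; SSW = ΣΣ(x−x̄ᵢ)² = 951.848
MSB = 5130.152/2 = 2565.0758; MSW = 951.848/30 = 31.7283
F = MSB/MSW = 80.8451
df = (2, 30)
p-value (upper-tail) = 0.00000
At α=0.1: p < α → reject H₀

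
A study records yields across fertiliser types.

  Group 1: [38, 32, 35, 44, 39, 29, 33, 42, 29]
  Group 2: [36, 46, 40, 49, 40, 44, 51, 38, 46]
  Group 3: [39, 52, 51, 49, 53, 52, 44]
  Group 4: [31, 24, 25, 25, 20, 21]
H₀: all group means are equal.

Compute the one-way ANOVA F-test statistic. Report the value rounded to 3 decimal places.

test statistic = 28.939

Group means [35.67, 43.33, 48.57, 24.33], grand mean 38.613
SSB = Σnᵢ(x̄ᵢ−x̄)² = 2196.307; SSW = ΣΣ(x−x̄ᵢ)² = 683.048
MSB = 2196.307/3 = 732.1024; MSW = 683.048/27 = 25.2981
F = MSB/MSW = 28.9391
df = (3, 27)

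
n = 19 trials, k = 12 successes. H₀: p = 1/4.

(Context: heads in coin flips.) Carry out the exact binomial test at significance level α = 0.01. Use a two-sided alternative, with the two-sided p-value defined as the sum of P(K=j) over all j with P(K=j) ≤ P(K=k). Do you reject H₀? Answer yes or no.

reject H₀: yes

Exact binomial: n=19, k=12, p₀=1/4=0.2500
P(X=j) = C(n,j)·p₀^j·(1−p₀)^(n−j); p = Σ P(X=j) over j with P(X=j) ≤ P(X=12)
p-value (two-sided) = 0.00048
At α=0.01: p < α → reject H₀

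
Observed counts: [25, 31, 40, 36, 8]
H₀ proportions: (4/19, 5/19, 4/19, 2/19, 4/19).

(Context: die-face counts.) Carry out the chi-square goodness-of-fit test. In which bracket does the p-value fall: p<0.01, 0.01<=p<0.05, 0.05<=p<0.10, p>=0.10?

n = 140; E_i = n·p_i = [29.47, 36.84, 29.47, 14.74, 29.47]
χ² = (25−29.47)²/29.47 + (31−36.84)²/36.84 + (40−29.47)²/29.47 + (36−14.74)²/14.74 + (8−29.47)²/29.47 = 51.6896
df = 4
p-value (upper-tail) = 0.00000
→ bracket: p<0.01

p-value bracket: p<0.01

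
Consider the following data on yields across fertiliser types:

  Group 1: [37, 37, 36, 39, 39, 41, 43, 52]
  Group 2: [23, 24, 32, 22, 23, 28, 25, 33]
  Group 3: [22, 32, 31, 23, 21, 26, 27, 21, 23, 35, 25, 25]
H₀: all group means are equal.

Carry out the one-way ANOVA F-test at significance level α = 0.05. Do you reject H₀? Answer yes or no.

reject H₀: yes

Group means [40.50, 26.25, 25.92], grand mean 30.179
SSB = Σnᵢ(x̄ᵢ−x̄)² = 1193.690; SSW = ΣΣ(x−x̄ᵢ)² = 544.417
MSB = 1193.690/2 = 596.8452; MSW = 544.417/25 = 21.7767
F = MSB/MSW = 27.4076
df = (2, 25)
p-value (upper-tail) = 0.00000
At α=0.05: p < α → reject H₀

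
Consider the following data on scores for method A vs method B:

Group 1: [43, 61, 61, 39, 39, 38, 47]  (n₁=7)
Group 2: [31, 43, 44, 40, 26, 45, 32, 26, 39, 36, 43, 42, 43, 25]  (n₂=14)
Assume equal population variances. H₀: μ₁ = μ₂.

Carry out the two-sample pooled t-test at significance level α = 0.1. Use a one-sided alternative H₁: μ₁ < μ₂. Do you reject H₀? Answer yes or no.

reject H₀: no

x̄₁=46.857, s₁=10.140, n₁=7
x̄₂=36.786, s₂=7.371, n₂=14
s_p² = [6·10.140² + 13·7.371²]/19 = 69.6429
SE = √(s_p²·(1/7+1/14)) = 3.8631
t = (46.857−36.786)/3.8631 = 2.6071
df = 19
p-value (one-sided, H₁ less) = 0.99134
At α=0.1: p ≥ α → fail to reject H₀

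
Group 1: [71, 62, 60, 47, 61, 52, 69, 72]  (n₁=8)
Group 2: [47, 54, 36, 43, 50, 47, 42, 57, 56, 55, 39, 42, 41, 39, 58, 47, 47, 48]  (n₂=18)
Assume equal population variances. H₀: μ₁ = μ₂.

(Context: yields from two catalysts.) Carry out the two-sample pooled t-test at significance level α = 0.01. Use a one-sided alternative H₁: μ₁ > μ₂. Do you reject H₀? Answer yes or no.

x̄₁=61.750, s₁=8.940, n₁=8
x̄₂=47.111, s₂=6.755, n₂=18
s_p² = [7·8.940² + 17·6.755²]/24 = 55.6366
SE = √(s_p²·(1/8+1/18)) = 3.1695
t = (61.750−47.111)/3.1695 = 4.6187
df = 24
p-value (one-sided, H₁ greater) = 0.00005
At α=0.01: p < α → reject H₀

reject H₀: yes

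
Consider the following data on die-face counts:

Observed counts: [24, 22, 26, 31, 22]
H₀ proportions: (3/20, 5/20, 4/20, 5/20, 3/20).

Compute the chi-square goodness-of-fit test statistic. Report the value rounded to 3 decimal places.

test statistic = 4.813

n = 125; E_i = n·p_i = [18.75, 31.25, 25.00, 31.25, 18.75]
χ² = (24−18.75)²/18.75 + (22−31.25)²/31.25 + (26−25.00)²/25.00 + (31−31.25)²/31.25 + (22−18.75)²/18.75 = 4.8133
df = 4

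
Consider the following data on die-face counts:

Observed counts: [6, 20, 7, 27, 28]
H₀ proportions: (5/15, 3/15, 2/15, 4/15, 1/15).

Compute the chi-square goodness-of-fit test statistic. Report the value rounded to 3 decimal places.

test statistic = 104.832

n = 88; E_i = n·p_i = [29.33, 17.60, 11.73, 23.47, 5.87]
χ² = (6−29.33)²/29.33 + (20−17.60)²/17.60 + (7−11.73)²/11.73 + (27−23.47)²/23.47 + (28−5.87)²/5.87 = 104.8324
df = 4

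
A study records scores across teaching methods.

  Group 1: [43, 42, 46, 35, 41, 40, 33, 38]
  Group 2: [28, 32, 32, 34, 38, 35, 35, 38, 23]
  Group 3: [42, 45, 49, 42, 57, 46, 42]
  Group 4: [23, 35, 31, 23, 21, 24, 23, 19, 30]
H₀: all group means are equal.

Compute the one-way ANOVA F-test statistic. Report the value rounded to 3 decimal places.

test statistic = 25.820

Group means [39.75, 32.78, 46.14, 25.44], grand mean 35.303
SSB = Σnᵢ(x̄ᵢ−x̄)² = 1912.835; SSW = ΣΣ(x−x̄ᵢ)² = 716.135
MSB = 1912.835/3 = 637.6116; MSW = 716.135/29 = 24.6943
F = MSB/MSW = 25.8202
df = (3, 29)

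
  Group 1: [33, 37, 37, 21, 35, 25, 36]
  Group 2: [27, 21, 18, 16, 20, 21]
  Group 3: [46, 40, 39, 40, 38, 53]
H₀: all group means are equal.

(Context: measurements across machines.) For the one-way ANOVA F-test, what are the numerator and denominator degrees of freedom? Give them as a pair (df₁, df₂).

k = 3 groups, N = 19 total
df = (k−1, N−k) = (3−1, 19−3) = (2, 16)

degrees of freedom = [2, 16]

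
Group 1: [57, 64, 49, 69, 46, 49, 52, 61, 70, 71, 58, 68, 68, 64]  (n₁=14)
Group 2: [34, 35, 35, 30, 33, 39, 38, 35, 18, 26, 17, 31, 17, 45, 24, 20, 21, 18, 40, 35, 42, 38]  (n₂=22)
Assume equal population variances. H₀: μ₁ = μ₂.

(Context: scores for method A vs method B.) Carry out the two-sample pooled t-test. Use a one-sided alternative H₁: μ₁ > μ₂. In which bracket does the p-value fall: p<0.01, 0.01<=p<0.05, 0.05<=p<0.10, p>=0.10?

p-value bracket: p<0.01

x̄₁=60.429, s₁=8.662, n₁=14
x̄₂=30.500, s₂=8.884, n₂=22
s_p² = [13·8.662² + 21·8.884²]/34 = 77.4391
SE = √(s_p²·(1/14+1/22)) = 3.0085
t = (60.429−30.500)/3.0085 = 9.9479
df = 34
p-value (one-sided, H₁ greater) = 0.00000
→ bracket: p<0.01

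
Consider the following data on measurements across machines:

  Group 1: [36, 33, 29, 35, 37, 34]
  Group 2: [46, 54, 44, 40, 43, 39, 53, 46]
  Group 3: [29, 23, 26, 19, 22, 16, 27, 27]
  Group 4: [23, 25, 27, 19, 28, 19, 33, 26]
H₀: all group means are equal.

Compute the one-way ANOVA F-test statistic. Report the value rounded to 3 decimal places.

Group means [34.00, 45.62, 23.62, 25.00], grand mean 31.933
SSB = Σnᵢ(x̄ᵢ−x̄)² = 2462.117; SSW = ΣΣ(x−x̄ᵢ)² = 543.750
MSB = 2462.117/3 = 820.7056; MSW = 543.750/26 = 20.9135
F = MSB/MSW = 39.2429
df = (3, 26)

test statistic = 39.243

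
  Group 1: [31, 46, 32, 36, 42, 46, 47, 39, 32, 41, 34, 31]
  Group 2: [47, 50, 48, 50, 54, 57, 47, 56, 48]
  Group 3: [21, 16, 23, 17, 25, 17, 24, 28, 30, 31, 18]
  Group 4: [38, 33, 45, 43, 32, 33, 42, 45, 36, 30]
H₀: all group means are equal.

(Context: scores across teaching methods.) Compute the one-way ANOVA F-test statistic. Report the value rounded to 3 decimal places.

Group means [38.08, 50.78, 22.73, 37.70], grand mean 36.690
SSB = Σnᵢ(x̄ᵢ−x̄)² = 3964.222; SSW = ΣΣ(x−x̄ᵢ)² = 1130.754
MSB = 3964.222/3 = 1321.4074; MSW = 1130.754/38 = 29.7567
F = MSB/MSW = 44.4071
df = (3, 38)

test statistic = 44.407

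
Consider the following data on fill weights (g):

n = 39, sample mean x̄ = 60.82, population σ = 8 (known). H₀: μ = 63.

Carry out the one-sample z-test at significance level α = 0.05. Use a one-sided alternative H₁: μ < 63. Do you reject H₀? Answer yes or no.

SE = σ/√n = 8/√39 = 1.2810
z = (x̄−μ₀)/SE = (60.82−63)/1.2810 = -1.7018
p-value (one-sided, H₁ less) = 0.04440
At α=0.05: p < α → reject H₀

reject H₀: yes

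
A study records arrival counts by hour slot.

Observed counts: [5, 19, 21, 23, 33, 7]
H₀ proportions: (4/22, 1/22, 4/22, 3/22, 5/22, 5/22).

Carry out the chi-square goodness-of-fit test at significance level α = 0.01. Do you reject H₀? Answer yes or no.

reject H₀: yes

n = 108; E_i = n·p_i = [19.64, 4.91, 19.64, 14.73, 24.55, 24.55]
χ² = (5−19.64)²/19.64 + (19−4.91)²/4.91 + (21−19.64)²/19.64 + (23−14.73)²/14.73 + (33−24.55)²/24.55 + (7−24.55)²/24.55 = 71.5512
df = 5
p-value (upper-tail) = 0.00000
At α=0.01: p < α → reject H₀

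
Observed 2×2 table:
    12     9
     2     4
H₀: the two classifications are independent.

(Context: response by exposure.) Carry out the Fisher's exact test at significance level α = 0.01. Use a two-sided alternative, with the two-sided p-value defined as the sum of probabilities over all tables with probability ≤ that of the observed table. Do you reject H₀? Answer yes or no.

reject H₀: no

Margins: r₁=21, r₂=6, c₁=14, c₂=13, n=27
p_obs = C(21,12)·C(6,2)/C(27,14); sum pmf over tables with pmf ≤ p_obs
p-value (two-sided) = 0.38454
At α=0.01: p ≥ α → fail to reject H₀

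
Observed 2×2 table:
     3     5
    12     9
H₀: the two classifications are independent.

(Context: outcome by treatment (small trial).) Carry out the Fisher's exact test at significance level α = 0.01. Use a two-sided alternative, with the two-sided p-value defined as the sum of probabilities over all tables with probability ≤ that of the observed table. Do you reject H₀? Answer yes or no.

reject H₀: no

Margins: r₁=8, r₂=21, c₁=15, c₂=14, n=29
p_obs = C(8,3)·C(21,12)/C(29,15); sum pmf over tables with pmf ≤ p_obs
p-value (two-sided) = 0.42699
At α=0.01: p ≥ α → fail to reject H₀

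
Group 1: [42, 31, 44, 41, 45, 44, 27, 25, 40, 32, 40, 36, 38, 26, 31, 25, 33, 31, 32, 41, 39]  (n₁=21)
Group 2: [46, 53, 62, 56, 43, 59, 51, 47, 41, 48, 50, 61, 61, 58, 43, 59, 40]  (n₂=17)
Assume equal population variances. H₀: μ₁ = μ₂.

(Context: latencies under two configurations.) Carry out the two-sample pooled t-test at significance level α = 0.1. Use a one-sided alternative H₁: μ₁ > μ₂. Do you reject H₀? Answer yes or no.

reject H₀: no

x̄₁=35.381, s₁=6.599, n₁=21
x̄₂=51.647, s₂=7.582, n₂=17
s_p² = [20·6.599² + 16·7.582²]/36 = 49.7454
SE = √(s_p²·(1/21+1/17)) = 2.3011
t = (35.381−51.647)/2.3011 = -7.0689
df = 36
p-value (one-sided, H₁ greater) = 1.00000
At α=0.1: p ≥ α → fail to reject H₀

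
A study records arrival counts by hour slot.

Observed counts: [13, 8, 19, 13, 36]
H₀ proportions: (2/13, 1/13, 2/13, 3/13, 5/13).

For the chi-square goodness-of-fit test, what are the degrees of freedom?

degrees of freedom = 4

df = k − 1 = 5 − 1 = 4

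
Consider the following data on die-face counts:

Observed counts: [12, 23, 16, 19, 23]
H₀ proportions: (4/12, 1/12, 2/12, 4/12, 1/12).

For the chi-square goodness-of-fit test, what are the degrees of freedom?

degrees of freedom = 4

df = k − 1 = 5 − 1 = 4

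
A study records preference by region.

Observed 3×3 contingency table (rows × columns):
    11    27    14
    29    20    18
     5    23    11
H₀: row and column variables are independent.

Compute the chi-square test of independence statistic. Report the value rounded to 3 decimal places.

Row totals [52, 67, 39], col totals [45, 70, 43], n=158
χ² = (11−14.81)²/14.81 + (27−23.04)²/23.04 + (14−14.15)²/14.15 + (29−19.08)²/19.08 + (20−29.68)²/29.68 + (18−18.23)²/18.23 + (5−11.11)²/11.11 + (23−17.28)²/17.28 + (11−10.61)²/10.61 = 15.2468
df = 4

test statistic = 15.247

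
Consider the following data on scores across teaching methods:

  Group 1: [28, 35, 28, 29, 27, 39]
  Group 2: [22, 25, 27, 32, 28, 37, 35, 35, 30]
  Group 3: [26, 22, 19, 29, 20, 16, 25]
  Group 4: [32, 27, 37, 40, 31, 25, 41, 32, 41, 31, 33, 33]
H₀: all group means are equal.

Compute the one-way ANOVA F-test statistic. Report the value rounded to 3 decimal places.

test statistic = 7.548

Group means [31.00, 30.11, 22.43, 33.58], grand mean 29.912
SSB = Σnᵢ(x̄ᵢ−x̄)² = 561.215; SSW = ΣΣ(x−x̄ᵢ)² = 743.520
MSB = 561.215/3 = 187.0718; MSW = 743.520/30 = 24.7840
F = MSB/MSW = 7.5481
df = (3, 30)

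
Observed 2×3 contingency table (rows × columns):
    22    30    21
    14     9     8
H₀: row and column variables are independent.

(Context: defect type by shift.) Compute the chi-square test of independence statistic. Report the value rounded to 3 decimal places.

test statistic = 2.332

Row totals [73, 31], col totals [36, 39, 29], n=104
χ² = (22−25.27)²/25.27 + (30−27.38)²/27.38 + (21−20.36)²/20.36 + (14−10.73)²/10.73 + (9−11.62)²/11.62 + (8−8.64)²/8.64 = 2.3318
df = 2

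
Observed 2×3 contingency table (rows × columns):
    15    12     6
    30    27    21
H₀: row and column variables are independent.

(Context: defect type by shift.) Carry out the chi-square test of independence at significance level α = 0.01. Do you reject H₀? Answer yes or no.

reject H₀: no

Row totals [33, 78], col totals [45, 39, 27], n=111
χ² = (15−13.38)²/13.38 + (12−11.59)²/11.59 + (6−8.03)²/8.03 + (30−31.62)²/31.62 + (27−27.41)²/27.41 + (21−18.97)²/18.97 = 1.0283
df = 2
p-value (upper-tail) = 0.59800
At α=0.01: p ≥ α → fail to reject H₀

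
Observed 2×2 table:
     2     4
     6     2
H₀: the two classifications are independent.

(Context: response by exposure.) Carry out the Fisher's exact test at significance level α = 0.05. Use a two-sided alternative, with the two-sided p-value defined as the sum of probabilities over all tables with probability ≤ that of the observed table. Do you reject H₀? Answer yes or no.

reject H₀: no

Margins: r₁=6, r₂=8, c₁=8, c₂=6, n=14
p_obs = C(6,2)·C(8,6)/C(14,8); sum pmf over tables with pmf ≤ p_obs
p-value (two-sided) = 0.27739
At α=0.05: p ≥ α → fail to reject H₀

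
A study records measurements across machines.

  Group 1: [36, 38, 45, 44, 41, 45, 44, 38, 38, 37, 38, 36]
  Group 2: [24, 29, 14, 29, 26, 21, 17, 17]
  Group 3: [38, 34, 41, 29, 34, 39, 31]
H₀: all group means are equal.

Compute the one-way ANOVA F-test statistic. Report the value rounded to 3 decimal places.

Group means [40.00, 22.12, 35.14], grand mean 33.444
SSB = Σnᵢ(x̄ᵢ−x̄)² = 1560.935; SSW = ΣΣ(x−x̄ᵢ)² = 487.732
MSB = 1560.935/2 = 780.4673; MSW = 487.732/24 = 20.3222
F = MSB/MSW = 38.4047
df = (2, 24)

test statistic = 38.405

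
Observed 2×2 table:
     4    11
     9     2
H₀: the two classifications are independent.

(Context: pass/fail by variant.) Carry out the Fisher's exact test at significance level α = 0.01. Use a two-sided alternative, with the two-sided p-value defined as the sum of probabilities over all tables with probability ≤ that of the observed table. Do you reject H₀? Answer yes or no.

reject H₀: no

Margins: r₁=15, r₂=11, c₁=13, c₂=13, n=26
p_obs = C(15,4)·C(11,9)/C(26,13); sum pmf over tables with pmf ≤ p_obs
p-value (two-sided) = 0.01542
At α=0.01: p ≥ α → fail to reject H₀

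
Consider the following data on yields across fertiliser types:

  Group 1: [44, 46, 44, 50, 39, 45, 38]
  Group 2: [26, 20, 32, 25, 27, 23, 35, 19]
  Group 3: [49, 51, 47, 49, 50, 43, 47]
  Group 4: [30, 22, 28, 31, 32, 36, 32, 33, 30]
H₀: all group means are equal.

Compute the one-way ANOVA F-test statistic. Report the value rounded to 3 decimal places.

test statistic = 47.611

Group means [43.71, 25.88, 48.00, 30.44], grand mean 36.226
SSB = Σnᵢ(x̄ᵢ−x̄)² = 2520.894; SSW = ΣΣ(x−x̄ᵢ)² = 476.526
MSB = 2520.894/3 = 840.2979; MSW = 476.526/27 = 17.6491
F = MSB/MSW = 47.6114
df = (3, 27)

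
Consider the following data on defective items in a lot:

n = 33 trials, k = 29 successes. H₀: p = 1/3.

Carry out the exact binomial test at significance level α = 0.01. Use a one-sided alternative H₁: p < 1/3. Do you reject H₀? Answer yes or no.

reject H₀: no

Exact binomial: n=33, k=29, p₀=1/3=0.3333
P(X≤29) from Σ C(n,i)·p₀^i·(1−p₀)^(n−i)
p-value (one-sided, H₁ less) = 1.00000
At α=0.01: p ≥ α → fail to reject H₀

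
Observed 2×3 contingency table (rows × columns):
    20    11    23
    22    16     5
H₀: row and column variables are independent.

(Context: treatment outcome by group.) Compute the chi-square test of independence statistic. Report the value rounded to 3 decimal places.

test statistic = 11.493

Row totals [54, 43], col totals [42, 27, 28], n=97
χ² = (20−23.38)²/23.38 + (11−15.03)²/15.03 + (23−15.59)²/15.59 + (22−18.62)²/18.62 + (16−11.97)²/11.97 + (5−12.41)²/12.41 = 11.4930
df = 2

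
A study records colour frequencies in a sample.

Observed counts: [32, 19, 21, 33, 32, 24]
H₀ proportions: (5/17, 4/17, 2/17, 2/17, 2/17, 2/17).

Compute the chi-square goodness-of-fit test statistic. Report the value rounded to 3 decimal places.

test statistic = 35.403

n = 161; E_i = n·p_i = [47.35, 37.88, 18.94, 18.94, 18.94, 18.94]
χ² = (32−47.35)²/47.35 + (19−37.88)²/37.88 + (21−18.94)²/18.94 + (33−18.94)²/18.94 + (32−18.94)²/18.94 + (24−18.94)²/18.94 = 35.4028
df = 5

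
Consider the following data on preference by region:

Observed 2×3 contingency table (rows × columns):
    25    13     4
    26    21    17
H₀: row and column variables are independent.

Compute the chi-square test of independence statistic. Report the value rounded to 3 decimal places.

test statistic = 5.626

Row totals [42, 64], col totals [51, 34, 21], n=106
χ² = (25−20.21)²/20.21 + (13−13.47)²/13.47 + (4−8.32)²/8.32 + (26−30.79)²/30.79 + (21−20.53)²/20.53 + (17−12.68)²/12.68 = 5.6259
df = 2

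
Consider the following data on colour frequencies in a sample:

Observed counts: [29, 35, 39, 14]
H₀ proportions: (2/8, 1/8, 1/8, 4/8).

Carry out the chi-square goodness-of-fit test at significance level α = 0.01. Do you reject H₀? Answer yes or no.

n = 117; E_i = n·p_i = [29.25, 14.62, 14.62, 58.50]
χ² = (29−29.25)²/29.25 + (35−14.62)²/14.62 + (39−14.62)²/14.62 + (14−58.50)²/58.50 = 102.8632
df = 3
p-value (upper-tail) = 0.00000
At α=0.01: p < α → reject H₀

reject H₀: yes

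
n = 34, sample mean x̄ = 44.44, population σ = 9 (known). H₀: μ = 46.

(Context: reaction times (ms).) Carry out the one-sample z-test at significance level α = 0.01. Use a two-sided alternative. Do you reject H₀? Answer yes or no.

reject H₀: no

SE = σ/√n = 9/√34 = 1.5435
z = (x̄−μ₀)/SE = (44.44−46)/1.5435 = -1.0107
p-value (two-sided) = 0.31216
At α=0.01: p ≥ α → fail to reject H₀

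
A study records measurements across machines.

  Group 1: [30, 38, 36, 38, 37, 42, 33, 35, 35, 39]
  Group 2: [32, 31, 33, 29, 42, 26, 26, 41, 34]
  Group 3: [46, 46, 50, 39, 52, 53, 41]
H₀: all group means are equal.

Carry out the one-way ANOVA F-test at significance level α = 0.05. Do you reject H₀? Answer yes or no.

Group means [36.30, 32.67, 46.71], grand mean 37.846
SSB = Σnᵢ(x̄ᵢ−x̄)² = 815.856; SSW = ΣΣ(x−x̄ᵢ)² = 535.529
MSB = 815.856/2 = 407.9280; MSW = 535.529/23 = 23.2839
F = MSB/MSW = 17.5198
df = (2, 23)
p-value (upper-tail) = 0.00002
At α=0.05: p < α → reject H₀

reject H₀: yes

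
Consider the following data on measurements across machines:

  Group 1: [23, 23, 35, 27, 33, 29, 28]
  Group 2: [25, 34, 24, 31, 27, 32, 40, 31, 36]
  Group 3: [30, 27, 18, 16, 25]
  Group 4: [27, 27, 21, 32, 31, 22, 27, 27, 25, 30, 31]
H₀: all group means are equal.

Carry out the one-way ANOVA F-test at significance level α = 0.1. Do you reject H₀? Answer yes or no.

Group means [28.29, 31.11, 23.20, 27.27], grand mean 27.938
SSB = Σnᵢ(x̄ᵢ−x̄)² = 208.576; SSW = ΣΣ(x−x̄ᵢ)² = 615.299
MSB = 208.576/3 = 69.5252; MSW = 615.299/28 = 21.9750
F = MSB/MSW = 3.1638
df = (3, 28)
p-value (upper-tail) = 0.03995
At α=0.1: p < α → reject H₀

reject H₀: yes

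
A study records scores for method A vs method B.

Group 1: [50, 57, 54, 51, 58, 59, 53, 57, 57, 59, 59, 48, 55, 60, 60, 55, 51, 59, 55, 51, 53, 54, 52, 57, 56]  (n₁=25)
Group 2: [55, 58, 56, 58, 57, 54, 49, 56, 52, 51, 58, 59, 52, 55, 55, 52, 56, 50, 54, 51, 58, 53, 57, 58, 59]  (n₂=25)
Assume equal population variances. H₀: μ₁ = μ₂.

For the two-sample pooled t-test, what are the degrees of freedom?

df = n₁ + n₂ − 2 = 25 + 25 − 2 = 48

degrees of freedom = 48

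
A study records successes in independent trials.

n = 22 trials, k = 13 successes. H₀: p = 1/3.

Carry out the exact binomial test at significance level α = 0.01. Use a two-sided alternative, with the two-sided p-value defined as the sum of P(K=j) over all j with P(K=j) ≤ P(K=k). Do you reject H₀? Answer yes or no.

reject H₀: no

Exact binomial: n=22, k=13, p₀=1/3=0.3333
P(X=j) = C(n,j)·p₀^j·(1−p₀)^(n−j); p = Σ P(X=j) over j with P(X=j) ≤ P(X=13)
p-value (two-sided) = 0.02093
At α=0.01: p ≥ α → fail to reject H₀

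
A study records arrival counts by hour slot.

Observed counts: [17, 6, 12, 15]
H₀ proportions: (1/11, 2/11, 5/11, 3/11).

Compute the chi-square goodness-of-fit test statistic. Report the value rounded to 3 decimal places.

n = 50; E_i = n·p_i = [4.55, 9.09, 22.73, 13.64]
χ² = (17−4.55)²/4.55 + (6−9.09)²/9.09 + (12−22.73)²/22.73 + (15−13.64)²/13.64 = 40.3760
df = 3

test statistic = 40.376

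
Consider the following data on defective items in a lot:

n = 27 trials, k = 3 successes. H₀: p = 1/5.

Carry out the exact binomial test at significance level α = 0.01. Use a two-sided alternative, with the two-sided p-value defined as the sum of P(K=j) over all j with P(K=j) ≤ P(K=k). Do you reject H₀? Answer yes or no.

Exact binomial: n=27, k=3, p₀=1/5=0.2000
P(X=j) = C(n,j)·p₀^j·(1−p₀)^(n−j); p = Σ P(X=j) over j with P(X=j) ≤ P(X=3)
p-value (two-sided) = 0.33784
At α=0.01: p ≥ α → fail to reject H₀

reject H₀: no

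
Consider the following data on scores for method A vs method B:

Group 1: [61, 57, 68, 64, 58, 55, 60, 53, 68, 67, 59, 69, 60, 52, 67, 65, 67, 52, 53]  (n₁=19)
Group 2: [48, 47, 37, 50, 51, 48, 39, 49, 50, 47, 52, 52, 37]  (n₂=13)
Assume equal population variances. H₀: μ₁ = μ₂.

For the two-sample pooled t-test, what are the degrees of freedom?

degrees of freedom = 30

df = n₁ + n₂ − 2 = 19 + 13 − 2 = 30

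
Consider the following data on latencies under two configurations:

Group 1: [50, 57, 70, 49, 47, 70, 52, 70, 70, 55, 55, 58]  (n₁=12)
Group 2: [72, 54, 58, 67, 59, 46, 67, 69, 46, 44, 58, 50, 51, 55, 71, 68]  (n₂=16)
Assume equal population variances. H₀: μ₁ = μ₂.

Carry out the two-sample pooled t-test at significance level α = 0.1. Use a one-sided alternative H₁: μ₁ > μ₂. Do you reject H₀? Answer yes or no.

x̄₁=58.583, s₁=9.010, n₁=12
x̄₂=58.438, s₂=9.550, n₂=16
s_p² = [11·9.010² + 15·9.550²]/26 = 86.9559
SE = √(s_p²·(1/12+1/16)) = 3.5610
t = (58.583−58.438)/3.5610 = 0.0410
df = 26
p-value (one-sided, H₁ greater) = 0.48382
At α=0.1: p ≥ α → fail to reject H₀

reject H₀: no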